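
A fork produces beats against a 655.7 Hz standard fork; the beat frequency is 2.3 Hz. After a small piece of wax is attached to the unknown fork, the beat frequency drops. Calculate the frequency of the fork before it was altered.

|f − 655.7| = 2.3, so the fork was at either 653.4 Hz or 658 Hz.
Loading a fork with wax lowers its frequency; the adjustment lowers the fork's frequency.
The beat rate fell, so the adjustment moved the fork toward 655.7 Hz — it must have started above the reference.

658 Hz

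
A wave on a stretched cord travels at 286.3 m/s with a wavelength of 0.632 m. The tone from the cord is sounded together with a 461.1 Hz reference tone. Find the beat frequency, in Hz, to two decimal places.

8.09 Hz

Source frequency f = v/λ = 286.3/0.632 = 453.0063 Hz.
f_beat = |453.0063 − 461.1| = 8.09 Hz.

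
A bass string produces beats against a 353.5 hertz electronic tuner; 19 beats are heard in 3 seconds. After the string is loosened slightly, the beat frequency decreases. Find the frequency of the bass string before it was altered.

359.8333 Hz

Beat frequency = 19/3 = 6.3333 Hz.
|f − 353.5| = 6.3333, so the bass string was at either 347.1667 Hz or 359.8333 Hz.
Reducing tension lowers a string's frequency; the adjustment lowers the bass string's frequency.
The beat rate fell, so the adjustment moved the bass string toward 353.5 Hz — it must have started above the reference.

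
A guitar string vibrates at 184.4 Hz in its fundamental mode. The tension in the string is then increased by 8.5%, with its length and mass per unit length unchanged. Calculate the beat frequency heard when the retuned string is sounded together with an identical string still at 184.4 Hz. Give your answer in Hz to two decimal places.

For a string, f ∝ √T, so the new frequency is 184.4·√1.085 = 192.0772 Hz.
f_beat = |192.0772 − 184.4| = 7.68 Hz.

7.68 Hz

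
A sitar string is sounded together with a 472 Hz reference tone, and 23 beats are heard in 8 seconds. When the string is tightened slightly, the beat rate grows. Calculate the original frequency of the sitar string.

Beat frequency = 23/8 = 2.875 Hz.
|f − 472| = 2.875, so the sitar string was at either 469.125 Hz or 474.875 Hz.
Increasing tension raises a string's frequency; the adjustment raises the sitar string's frequency.
The beat rate rose, so the adjustment moved the sitar string further from 472 Hz — it was already above the reference.

474.875 Hz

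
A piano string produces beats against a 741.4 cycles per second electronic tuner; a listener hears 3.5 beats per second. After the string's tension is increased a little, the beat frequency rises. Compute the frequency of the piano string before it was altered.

|f − 741.4| = 3.5, so the piano string was at either 737.9 Hz or 744.9 Hz.
Higher tension means higher frequency; the adjustment raises the piano string's frequency.
The beat rate rose, so the adjustment moved the piano string further from 741.4 Hz — it was already above the reference.

744.9 Hz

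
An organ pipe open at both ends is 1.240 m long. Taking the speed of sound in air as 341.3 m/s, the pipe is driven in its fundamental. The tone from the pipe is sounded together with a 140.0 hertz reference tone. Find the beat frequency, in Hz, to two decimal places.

2.38 Hz

Open pipe: f_n = n·v/(2L) = 1·341.3/(2·1.240) = 137.6210 Hz.
f_beat = |137.6210 − 140.0| = 2.38 Hz.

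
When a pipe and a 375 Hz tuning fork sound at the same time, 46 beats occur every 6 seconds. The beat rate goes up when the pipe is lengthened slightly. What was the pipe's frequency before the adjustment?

367.3333 Hz

Beat frequency = 46/6 = 7.6667 Hz.
|f − 375| = 7.6667, so the pipe was at either 367.3333 Hz or 382.6667 Hz.
A longer pipe has a lower fundamental; the adjustment lowers the pipe's frequency.
The beat rate rose, so the adjustment moved the pipe further from 375 Hz — it was already below the reference.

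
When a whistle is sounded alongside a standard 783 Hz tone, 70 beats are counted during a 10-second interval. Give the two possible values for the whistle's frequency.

Beat frequency = 70/10 = 7 Hz.
|f − 783| = 7, so f = 783 ± 7.

776 Hz or 790 Hz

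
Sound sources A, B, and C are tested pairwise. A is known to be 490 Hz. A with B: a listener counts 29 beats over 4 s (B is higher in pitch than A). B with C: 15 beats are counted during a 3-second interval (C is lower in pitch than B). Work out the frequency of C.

492.25 Hz

A–B: Beat frequency = 29/4 = 7.25 Hz.
B is above A, so f_B = 490 + 7.25 = 497.25 Hz.
B–C: Beat frequency = 15/3 = 5 Hz.
C is below B, so f_C = 497.25 − 5 = 492.25 Hz.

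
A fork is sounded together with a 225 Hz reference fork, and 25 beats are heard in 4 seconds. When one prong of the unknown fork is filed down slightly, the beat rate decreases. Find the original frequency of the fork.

218.75 Hz

Beat frequency = 25/4 = 6.25 Hz.
|f − 225| = 6.25, so the fork was at either 218.75 Hz or 231.25 Hz.
Filing a prong removes mass and raises the fork's frequency; the adjustment raises the fork's frequency.
The beat rate fell, so the adjustment moved the fork toward 225 Hz — it must have started below the reference.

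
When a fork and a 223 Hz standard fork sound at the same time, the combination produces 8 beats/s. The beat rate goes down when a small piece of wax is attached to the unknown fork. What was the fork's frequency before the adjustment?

|f − 223| = 8, so the fork was at either 215 Hz or 231 Hz.
Loading a fork with wax lowers its frequency; the adjustment lowers the fork's frequency.
The beat rate fell, so the adjustment moved the fork toward 223 Hz — it must have started above the reference.

231 Hz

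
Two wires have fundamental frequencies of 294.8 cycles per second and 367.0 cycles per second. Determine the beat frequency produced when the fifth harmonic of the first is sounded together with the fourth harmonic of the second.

6.0 Hz

Fifth harmonic of the first: 5·294.8 = 1474.0 Hz.
Fourth harmonic of the second: 4·367.0 = 1468.0 Hz.
f_beat = |1474.0 − 1468.0| = 6.0 Hz.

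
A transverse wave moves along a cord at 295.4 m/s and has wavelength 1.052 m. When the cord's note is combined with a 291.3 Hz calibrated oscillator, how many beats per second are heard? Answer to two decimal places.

10.50 Hz

Source frequency f = v/λ = 295.4/1.052 = 280.7985 Hz.
f_beat = |280.7985 − 291.3| = 10.50 Hz.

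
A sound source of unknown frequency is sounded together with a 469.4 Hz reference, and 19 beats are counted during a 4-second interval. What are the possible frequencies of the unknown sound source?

464.65 Hz or 474.15 Hz

Beat frequency = 19/4 = 4.75 Hz.
|f − 469.4| = 4.75, so f = 469.4 ± 4.75.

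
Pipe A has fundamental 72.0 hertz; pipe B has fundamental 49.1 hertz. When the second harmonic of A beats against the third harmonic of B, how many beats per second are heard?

3.3 Hz

Second harmonic of the first: 2·72.0 = 144.0 Hz.
Third harmonic of the second: 3·49.1 = 147.3 Hz.
f_beat = |144.0 − 147.3| = 3.3 Hz.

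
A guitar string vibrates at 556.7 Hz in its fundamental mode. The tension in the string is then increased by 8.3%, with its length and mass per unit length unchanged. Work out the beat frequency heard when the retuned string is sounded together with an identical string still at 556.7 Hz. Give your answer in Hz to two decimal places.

For a string, f ∝ √T, so the new frequency is 556.7·√1.083 = 579.3426 Hz.
f_beat = |579.3426 − 556.7| = 22.64 Hz.

22.64 Hz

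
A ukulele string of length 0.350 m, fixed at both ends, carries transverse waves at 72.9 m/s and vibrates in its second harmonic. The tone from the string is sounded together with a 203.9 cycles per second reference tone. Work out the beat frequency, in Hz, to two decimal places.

4.39 Hz

For a string fixed at both ends, f_n = n·v/(2L) = 2·72.9/(2·0.350) = 208.2857 Hz.
f_beat = |208.2857 − 203.9| = 4.39 Hz.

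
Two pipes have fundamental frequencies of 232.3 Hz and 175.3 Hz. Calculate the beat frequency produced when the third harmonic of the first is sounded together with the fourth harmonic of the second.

Third harmonic of the first: 3·232.3 = 696.9 Hz.
Fourth harmonic of the second: 4·175.3 = 701.2 Hz.
f_beat = |696.9 − 701.2| = 4.3 Hz.

4.3 Hz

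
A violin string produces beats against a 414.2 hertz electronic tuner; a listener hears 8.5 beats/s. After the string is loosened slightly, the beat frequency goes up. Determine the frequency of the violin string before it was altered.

|f − 414.2| = 8.5, so the violin string was at either 405.7 Hz or 422.7 Hz.
Reducing tension lowers a string's frequency; the adjustment lowers the violin string's frequency.
The beat rate rose, so the adjustment moved the violin string further from 414.2 Hz — it was already below the reference.

405.7 Hz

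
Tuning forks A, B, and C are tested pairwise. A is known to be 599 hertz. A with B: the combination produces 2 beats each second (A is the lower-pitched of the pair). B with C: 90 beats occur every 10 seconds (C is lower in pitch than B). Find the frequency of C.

592 Hz

B is above A, so f_B = 599 + 2 = 601 Hz.
B–C: Beat frequency = 90/10 = 9 Hz.
C is below B, so f_C = 601 − 9 = 592 Hz.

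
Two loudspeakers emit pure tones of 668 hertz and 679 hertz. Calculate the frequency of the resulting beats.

11 Hz

f_beat = |f₁ − f₂|.
|668 − 679| = 11 Hz.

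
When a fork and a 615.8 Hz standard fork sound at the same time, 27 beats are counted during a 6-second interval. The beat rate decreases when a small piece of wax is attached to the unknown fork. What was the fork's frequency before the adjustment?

Beat frequency = 27/6 = 4.5 Hz.
|f − 615.8| = 4.5, so the fork was at either 611.3 Hz or 620.3 Hz.
Loading a fork with wax lowers its frequency; the adjustment lowers the fork's frequency.
The beat rate fell, so the adjustment moved the fork toward 615.8 Hz — it must have started above the reference.

620.3 Hz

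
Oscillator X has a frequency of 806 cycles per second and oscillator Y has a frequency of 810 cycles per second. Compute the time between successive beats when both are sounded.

0.250 s

f_beat = |806 − 810| = 4 Hz.
Beat period T = 1 / f_beat = 1 / 4 s.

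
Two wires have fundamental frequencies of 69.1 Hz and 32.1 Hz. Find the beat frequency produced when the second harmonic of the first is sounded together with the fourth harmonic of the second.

9.8 Hz

Second harmonic of the first: 2·69.1 = 138.2 Hz.
Fourth harmonic of the second: 4·32.1 = 128.4 Hz.
f_beat = |138.2 − 128.4| = 9.8 Hz.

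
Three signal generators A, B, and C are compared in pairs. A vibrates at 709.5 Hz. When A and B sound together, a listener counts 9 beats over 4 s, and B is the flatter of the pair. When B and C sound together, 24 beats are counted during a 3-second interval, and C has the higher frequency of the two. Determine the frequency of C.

A–B: Beat frequency = 9/4 = 2.25 Hz.
B is below A, so f_B = 709.5 − 2.25 = 707.25 Hz.
B–C: Beat frequency = 24/3 = 8 Hz.
C is above B, so f_C = 707.25 + 8 = 715.25 Hz.

715.25 Hz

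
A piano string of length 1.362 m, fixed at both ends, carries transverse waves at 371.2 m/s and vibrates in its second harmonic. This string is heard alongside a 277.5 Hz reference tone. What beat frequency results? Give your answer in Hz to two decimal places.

4.96 Hz

For a string fixed at both ends, f_n = n·v/(2L) = 2·371.2/(2·1.362) = 272.5404 Hz.
f_beat = |272.5404 − 277.5| = 4.96 Hz.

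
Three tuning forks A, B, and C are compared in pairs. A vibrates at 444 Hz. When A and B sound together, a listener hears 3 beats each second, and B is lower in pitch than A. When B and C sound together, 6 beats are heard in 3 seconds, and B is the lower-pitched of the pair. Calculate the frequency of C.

B is below A, so f_B = 444 − 3 = 441 Hz.
B–C: Beat frequency = 6/3 = 2 Hz.
C is above B, so f_C = 441 + 2 = 443 Hz.

443 Hz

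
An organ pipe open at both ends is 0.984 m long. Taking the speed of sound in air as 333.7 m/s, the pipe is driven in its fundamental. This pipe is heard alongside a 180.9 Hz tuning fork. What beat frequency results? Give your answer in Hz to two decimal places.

Open pipe: f_n = n·v/(2L) = 1·333.7/(2·0.984) = 169.5630 Hz.
f_beat = |169.5630 − 180.9| = 11.34 Hz.

11.34 Hz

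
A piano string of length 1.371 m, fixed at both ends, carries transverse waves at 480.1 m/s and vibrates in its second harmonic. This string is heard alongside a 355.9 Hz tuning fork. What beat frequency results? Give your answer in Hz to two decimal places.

For a string fixed at both ends, f_n = n·v/(2L) = 2·480.1/(2·1.371) = 350.1823 Hz.
f_beat = |350.1823 − 355.9| = 5.72 Hz.

5.72 Hz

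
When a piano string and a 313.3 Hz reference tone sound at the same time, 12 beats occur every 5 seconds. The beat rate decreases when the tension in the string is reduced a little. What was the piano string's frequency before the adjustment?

Beat frequency = 12/5 = 2.4 Hz.
|f − 313.3| = 2.4, so the piano string was at either 310.9 Hz or 315.7 Hz.
Lower tension means lower frequency; the adjustment lowers the piano string's frequency.
The beat rate fell, so the adjustment moved the piano string toward 313.3 Hz — it must have started above the reference.

315.7 Hz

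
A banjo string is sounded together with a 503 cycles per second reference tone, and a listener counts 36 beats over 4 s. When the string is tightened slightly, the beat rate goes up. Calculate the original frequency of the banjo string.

Beat frequency = 36/4 = 9 Hz.
|f − 503| = 9, so the banjo string was at either 494 Hz or 512 Hz.
Increasing tension raises a string's frequency; the adjustment raises the banjo string's frequency.
The beat rate rose, so the adjustment moved the banjo string further from 503 Hz — it was already above the reference.

512 Hz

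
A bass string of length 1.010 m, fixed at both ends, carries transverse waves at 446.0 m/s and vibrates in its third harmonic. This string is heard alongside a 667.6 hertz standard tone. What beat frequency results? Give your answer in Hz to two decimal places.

5.22 Hz

For a string fixed at both ends, f_n = n·v/(2L) = 3·446.0/(2·1.010) = 662.3762 Hz.
f_beat = |662.3762 − 667.6| = 5.22 Hz.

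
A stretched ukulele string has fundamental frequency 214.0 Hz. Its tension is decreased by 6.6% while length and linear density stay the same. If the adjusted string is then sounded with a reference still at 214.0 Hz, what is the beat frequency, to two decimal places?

7.18 Hz

For a string, f ∝ √T, so the new frequency is 214.0·√0.934 = 206.8175 Hz.
f_beat = |206.8175 − 214.0| = 7.18 Hz.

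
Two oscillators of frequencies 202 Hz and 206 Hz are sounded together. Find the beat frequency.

4 Hz

f_beat = |f₁ − f₂|.
|202 − 206| = 4 Hz.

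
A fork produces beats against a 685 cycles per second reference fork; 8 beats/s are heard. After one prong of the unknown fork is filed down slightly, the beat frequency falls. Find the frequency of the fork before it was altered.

|f − 685| = 8, so the fork was at either 677 Hz or 693 Hz.
Filing a prong removes mass and raises the fork's frequency; the adjustment raises the fork's frequency.
The beat rate fell, so the adjustment moved the fork toward 685 Hz — it must have started below the reference.

677 Hz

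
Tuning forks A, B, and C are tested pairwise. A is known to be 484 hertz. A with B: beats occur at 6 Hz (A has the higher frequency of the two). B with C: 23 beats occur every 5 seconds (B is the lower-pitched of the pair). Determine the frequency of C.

482.6 Hz

B is below A, so f_B = 484 − 6 = 478 Hz.
B–C: Beat frequency = 23/5 = 4.6 Hz.
C is above B, so f_C = 478 + 4.6 = 482.6 Hz.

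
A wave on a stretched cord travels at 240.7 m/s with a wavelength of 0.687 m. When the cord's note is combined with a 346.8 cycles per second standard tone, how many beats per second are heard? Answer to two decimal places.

3.56 Hz

Source frequency f = v/λ = 240.7/0.687 = 350.3639 Hz.
f_beat = |350.3639 − 346.8| = 3.56 Hz.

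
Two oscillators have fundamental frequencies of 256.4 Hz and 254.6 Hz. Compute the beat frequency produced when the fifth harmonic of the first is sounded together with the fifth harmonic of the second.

9.0 Hz

Fifth harmonic of the first: 5·256.4 = 1282.0 Hz.
Fifth harmonic of the second: 5·254.6 = 1273.0 Hz.
f_beat = |1282.0 − 1273.0| = 9.0 Hz.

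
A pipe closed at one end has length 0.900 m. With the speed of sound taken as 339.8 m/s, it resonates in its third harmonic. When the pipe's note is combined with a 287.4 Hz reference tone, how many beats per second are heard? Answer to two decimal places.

4.23 Hz

Closed pipe (odd harmonics): f_n = n·v/(4L) = 3·339.8/(4·0.900) = 283.1667 Hz.
f_beat = |283.1667 − 287.4| = 4.23 Hz.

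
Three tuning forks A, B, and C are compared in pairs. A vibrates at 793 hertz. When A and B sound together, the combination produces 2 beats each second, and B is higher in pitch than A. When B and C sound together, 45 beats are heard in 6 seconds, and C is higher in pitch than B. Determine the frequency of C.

802.5 Hz

B is above A, so f_B = 793 + 2 = 795 Hz.
B–C: Beat frequency = 45/6 = 7.5 Hz.
C is above B, so f_C = 795 + 7.5 = 802.5 Hz.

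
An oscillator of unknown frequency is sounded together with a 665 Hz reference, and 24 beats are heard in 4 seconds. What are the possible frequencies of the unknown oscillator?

659 Hz or 671 Hz

Beat frequency = 24/4 = 6 Hz.
|f − 665| = 6, so f = 665 ± 6.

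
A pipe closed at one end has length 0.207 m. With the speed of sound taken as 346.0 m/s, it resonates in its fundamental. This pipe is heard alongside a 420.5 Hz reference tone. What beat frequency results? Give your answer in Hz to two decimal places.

2.63 Hz

Closed pipe (odd harmonics): f_n = n·v/(4L) = 1·346.0/(4·0.207) = 417.8744 Hz.
f_beat = |417.8744 − 420.5| = 2.63 Hz.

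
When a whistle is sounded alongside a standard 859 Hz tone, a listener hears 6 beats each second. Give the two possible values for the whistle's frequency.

|f − 859| = 6, so f = 859 ± 6.

853 Hz or 865 Hz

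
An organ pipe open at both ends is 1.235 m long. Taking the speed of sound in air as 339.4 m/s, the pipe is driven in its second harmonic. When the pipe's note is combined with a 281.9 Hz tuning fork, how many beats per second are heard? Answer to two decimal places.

7.08 Hz

Open pipe: f_n = n·v/(2L) = 2·339.4/(2·1.235) = 274.8178 Hz.
f_beat = |274.8178 − 281.9| = 7.08 Hz.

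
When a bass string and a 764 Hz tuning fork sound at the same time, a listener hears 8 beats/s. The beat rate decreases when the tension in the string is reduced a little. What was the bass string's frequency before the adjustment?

|f − 764| = 8, so the bass string was at either 756 Hz or 772 Hz.
Lower tension means lower frequency; the adjustment lowers the bass string's frequency.
The beat rate fell, so the adjustment moved the bass string toward 764 Hz — it must have started above the reference.

772 Hz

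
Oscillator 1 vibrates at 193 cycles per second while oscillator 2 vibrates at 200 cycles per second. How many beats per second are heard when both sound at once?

The beat frequency equals the magnitude of the frequency difference.
|193 − 200| = 7 Hz.

7 Hz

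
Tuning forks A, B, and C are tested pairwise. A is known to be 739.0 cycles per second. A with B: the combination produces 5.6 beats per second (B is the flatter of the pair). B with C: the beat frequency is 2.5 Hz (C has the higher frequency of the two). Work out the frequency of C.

735.9 Hz

B is below A, so f_B = 739.0 − 5.6 = 733.4 Hz.
C is above B, so f_C = 733.4 + 2.5 = 735.9 Hz.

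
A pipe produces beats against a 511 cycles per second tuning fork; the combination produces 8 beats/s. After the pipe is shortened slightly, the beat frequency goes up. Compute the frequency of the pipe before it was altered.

|f − 511| = 8, so the pipe was at either 503 Hz or 519 Hz.
A shorter pipe has a higher fundamental; the adjustment raises the pipe's frequency.
The beat rate rose, so the adjustment moved the pipe further from 511 Hz — it was already above the reference.

519 Hz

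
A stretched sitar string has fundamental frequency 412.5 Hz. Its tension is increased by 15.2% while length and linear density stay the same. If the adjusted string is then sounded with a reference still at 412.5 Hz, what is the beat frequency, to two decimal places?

For a string, f ∝ √T, so the new frequency is 412.5·√1.152 = 442.7415 Hz.
f_beat = |442.7415 − 412.5| = 30.24 Hz.

30.24 Hz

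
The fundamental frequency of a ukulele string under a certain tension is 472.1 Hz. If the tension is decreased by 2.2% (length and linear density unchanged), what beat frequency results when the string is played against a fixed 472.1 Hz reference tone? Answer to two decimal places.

5.22 Hz

For a string, f ∝ √T, so the new frequency is 472.1·√0.978 = 466.8780 Hz.
f_beat = |466.8780 − 472.1| = 5.22 Hz.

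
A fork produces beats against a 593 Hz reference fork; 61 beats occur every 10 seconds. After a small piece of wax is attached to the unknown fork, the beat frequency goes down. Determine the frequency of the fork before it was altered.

599.1 Hz

Beat frequency = 61/10 = 6.1 Hz.
|f − 593| = 6.1, so the fork was at either 586.9 Hz or 599.1 Hz.
Loading a fork with wax lowers its frequency; the adjustment lowers the fork's frequency.
The beat rate fell, so the adjustment moved the fork toward 593 Hz — it must have started above the reference.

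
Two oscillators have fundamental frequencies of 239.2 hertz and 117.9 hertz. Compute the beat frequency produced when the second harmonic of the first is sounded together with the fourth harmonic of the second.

Second harmonic of the first: 2·239.2 = 478.4 Hz.
Fourth harmonic of the second: 4·117.9 = 471.6 Hz.
f_beat = |478.4 − 471.6| = 6.8 Hz.

6.8 Hz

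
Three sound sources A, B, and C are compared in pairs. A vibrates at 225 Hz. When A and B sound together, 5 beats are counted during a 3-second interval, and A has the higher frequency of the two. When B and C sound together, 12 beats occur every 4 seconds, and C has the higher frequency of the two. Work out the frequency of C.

226.3333 Hz

A–B: Beat frequency = 5/3 = 1.6667 Hz.
B is below A, so f_B = 225 − 1.6667 = 223.3333 Hz.
B–C: Beat frequency = 12/4 = 3 Hz.
C is above B, so f_C = 223.3333 + 3 = 226.3333 Hz.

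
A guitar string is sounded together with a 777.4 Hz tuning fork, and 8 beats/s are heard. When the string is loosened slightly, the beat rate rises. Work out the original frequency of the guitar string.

|f − 777.4| = 8, so the guitar string was at either 769.4 Hz or 785.4 Hz.
Reducing tension lowers a string's frequency; the adjustment lowers the guitar string's frequency.
The beat rate rose, so the adjustment moved the guitar string further from 777.4 Hz — it was already below the reference.

769.4 Hz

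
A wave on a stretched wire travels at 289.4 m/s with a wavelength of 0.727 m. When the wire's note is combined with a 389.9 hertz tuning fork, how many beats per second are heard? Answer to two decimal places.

8.17 Hz

Source frequency f = v/λ = 289.4/0.727 = 398.0743 Hz.
f_beat = |398.0743 − 389.9| = 8.17 Hz.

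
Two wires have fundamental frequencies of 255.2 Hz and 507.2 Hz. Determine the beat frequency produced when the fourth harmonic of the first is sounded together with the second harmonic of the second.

Fourth harmonic of the first: 4·255.2 = 1020.8 Hz.
Second harmonic of the second: 2·507.2 = 1014.4 Hz.
f_beat = |1020.8 − 1014.4| = 6.4 Hz.

6.4 Hz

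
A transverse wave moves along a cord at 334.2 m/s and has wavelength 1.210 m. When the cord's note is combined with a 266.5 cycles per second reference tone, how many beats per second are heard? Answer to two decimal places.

Source frequency f = v/λ = 334.2/1.210 = 276.1983 Hz.
f_beat = |276.1983 − 266.5| = 9.70 Hz.

9.70 Hz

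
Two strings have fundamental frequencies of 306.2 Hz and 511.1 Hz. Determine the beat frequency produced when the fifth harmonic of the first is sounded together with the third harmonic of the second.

2.3 Hz

Fifth harmonic of the first: 5·306.2 = 1531.0 Hz.
Third harmonic of the second: 3·511.1 = 1533.3 Hz.
f_beat = |1531.0 − 1533.3| = 2.3 Hz.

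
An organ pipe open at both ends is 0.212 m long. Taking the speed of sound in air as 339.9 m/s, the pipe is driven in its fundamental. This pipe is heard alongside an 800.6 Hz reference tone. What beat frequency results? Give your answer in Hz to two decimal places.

Open pipe: f_n = n·v/(2L) = 1·339.9/(2·0.212) = 801.6509 Hz.
f_beat = |801.6509 − 800.6| = 1.05 Hz.

1.05 Hz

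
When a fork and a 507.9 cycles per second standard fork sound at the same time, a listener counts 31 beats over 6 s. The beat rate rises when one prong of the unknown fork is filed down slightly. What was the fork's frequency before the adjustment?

513.0667 Hz

Beat frequency = 31/6 = 5.1667 Hz.
|f − 507.9| = 5.1667, so the fork was at either 502.7333 Hz or 513.0667 Hz.
Filing a prong removes mass and raises the fork's frequency; the adjustment raises the fork's frequency.
The beat rate rose, so the adjustment moved the fork further from 507.9 Hz — it was already above the reference.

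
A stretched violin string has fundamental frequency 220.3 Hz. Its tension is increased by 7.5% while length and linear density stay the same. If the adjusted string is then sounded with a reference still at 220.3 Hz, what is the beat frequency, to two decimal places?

8.11 Hz

For a string, f ∝ √T, so the new frequency is 220.3·√1.075 = 228.4119 Hz.
f_beat = |228.4119 − 220.3| = 8.11 Hz.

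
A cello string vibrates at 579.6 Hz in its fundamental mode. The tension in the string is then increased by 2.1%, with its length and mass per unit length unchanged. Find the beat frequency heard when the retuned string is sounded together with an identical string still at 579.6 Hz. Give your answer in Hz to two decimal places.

6.05 Hz

For a string, f ∝ √T, so the new frequency is 579.6·√1.021 = 585.6542 Hz.
f_beat = |585.6542 − 579.6| = 6.05 Hz.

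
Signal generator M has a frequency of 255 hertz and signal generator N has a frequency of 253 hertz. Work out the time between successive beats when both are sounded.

0.500 s

f_beat = |255 − 253| = 2 Hz.
Beat period T = 1 / f_beat = 1 / 2 s.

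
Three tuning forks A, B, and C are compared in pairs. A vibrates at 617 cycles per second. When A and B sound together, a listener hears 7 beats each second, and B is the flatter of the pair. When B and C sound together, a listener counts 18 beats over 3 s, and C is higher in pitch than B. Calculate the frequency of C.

616 Hz

B is below A, so f_B = 617 − 7 = 610 Hz.
B–C: Beat frequency = 18/3 = 6 Hz.
C is above B, so f_C = 610 + 6 = 616 Hz.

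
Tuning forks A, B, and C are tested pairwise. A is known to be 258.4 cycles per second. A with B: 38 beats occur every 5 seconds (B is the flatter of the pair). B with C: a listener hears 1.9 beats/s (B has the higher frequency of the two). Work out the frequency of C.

248.9 Hz

A–B: Beat frequency = 38/5 = 7.6 Hz.
B is below A, so f_B = 258.4 − 7.6 = 250.8 Hz.
C is below B, so f_C = 250.8 − 1.9 = 248.9 Hz.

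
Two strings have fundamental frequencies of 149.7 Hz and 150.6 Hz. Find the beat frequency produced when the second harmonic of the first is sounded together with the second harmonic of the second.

1.8 Hz

Second harmonic of the first: 2·149.7 = 299.4 Hz.
Second harmonic of the second: 2·150.6 = 301.2 Hz.
f_beat = |299.4 − 301.2| = 1.8 Hz.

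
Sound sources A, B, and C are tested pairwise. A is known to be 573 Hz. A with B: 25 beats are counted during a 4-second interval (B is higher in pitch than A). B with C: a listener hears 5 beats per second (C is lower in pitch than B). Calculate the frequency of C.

574.25 Hz

A–B: Beat frequency = 25/4 = 6.25 Hz.
B is above A, so f_B = 573 + 6.25 = 579.25 Hz.
C is below B, so f_C = 579.25 − 5 = 574.25 Hz.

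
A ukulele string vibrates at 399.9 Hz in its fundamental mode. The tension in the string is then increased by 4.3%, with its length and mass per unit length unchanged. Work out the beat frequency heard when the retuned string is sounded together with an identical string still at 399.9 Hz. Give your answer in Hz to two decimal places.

8.51 Hz

For a string, f ∝ √T, so the new frequency is 399.9·√1.043 = 408.4074 Hz.
f_beat = |408.4074 − 399.9| = 8.51 Hz.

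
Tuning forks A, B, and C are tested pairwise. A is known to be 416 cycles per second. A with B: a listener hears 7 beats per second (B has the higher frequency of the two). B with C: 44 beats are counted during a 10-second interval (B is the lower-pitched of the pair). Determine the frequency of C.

B is above A, so f_B = 416 + 7 = 423 Hz.
B–C: Beat frequency = 44/10 = 4.4 Hz.
C is above B, so f_C = 423 + 4.4 = 427.4 Hz.

427.4 Hz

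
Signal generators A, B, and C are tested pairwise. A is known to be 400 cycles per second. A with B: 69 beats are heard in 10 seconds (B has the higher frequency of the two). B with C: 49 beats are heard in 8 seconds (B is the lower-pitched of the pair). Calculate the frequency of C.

A–B: Beat frequency = 69/10 = 6.9 Hz.
B is above A, so f_B = 400 + 6.9 = 406.9 Hz.
B–C: Beat frequency = 49/8 = 6.125 Hz.
C is above B, so f_C = 406.9 + 6.125 = 413.025 Hz.

413.025 Hz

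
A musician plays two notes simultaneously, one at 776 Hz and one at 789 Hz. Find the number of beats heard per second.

13 Hz

The beat frequency equals the magnitude of the frequency difference.
|776 − 789| = 13 Hz.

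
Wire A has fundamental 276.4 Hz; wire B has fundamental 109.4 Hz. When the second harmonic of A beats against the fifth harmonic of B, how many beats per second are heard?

5.8 Hz

Second harmonic of the first: 2·276.4 = 552.8 Hz.
Fifth harmonic of the second: 5·109.4 = 547.0 Hz.
f_beat = |552.8 − 547.0| = 5.8 Hz.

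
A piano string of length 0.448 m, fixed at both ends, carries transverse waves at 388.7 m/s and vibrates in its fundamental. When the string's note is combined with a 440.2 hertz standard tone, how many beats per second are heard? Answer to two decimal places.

For a string fixed at both ends, f_n = n·v/(2L) = 1·388.7/(2·0.448) = 433.8170 Hz.
f_beat = |433.8170 − 440.2| = 6.38 Hz.

6.38 Hz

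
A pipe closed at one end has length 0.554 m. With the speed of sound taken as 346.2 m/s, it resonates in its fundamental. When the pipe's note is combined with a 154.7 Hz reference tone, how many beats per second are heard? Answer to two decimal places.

Closed pipe (odd harmonics): f_n = n·v/(4L) = 1·346.2/(4·0.554) = 156.2274 Hz.
f_beat = |156.2274 − 154.7| = 1.53 Hz.

1.53 Hz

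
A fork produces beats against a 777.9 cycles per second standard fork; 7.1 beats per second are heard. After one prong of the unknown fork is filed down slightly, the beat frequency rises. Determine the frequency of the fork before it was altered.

785 Hz

|f − 777.9| = 7.1, so the fork was at either 770.8 Hz or 785 Hz.
Filing a prong removes mass and raises the fork's frequency; the adjustment raises the fork's frequency.
The beat rate rose, so the adjustment moved the fork further from 777.9 Hz — it was already above the reference.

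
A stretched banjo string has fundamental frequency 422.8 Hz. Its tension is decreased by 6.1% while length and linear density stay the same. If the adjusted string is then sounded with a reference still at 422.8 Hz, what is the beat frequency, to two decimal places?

For a string, f ∝ √T, so the new frequency is 422.8·√0.939 = 409.7017 Hz.
f_beat = |409.7017 − 422.8| = 13.10 Hz.

13.10 Hz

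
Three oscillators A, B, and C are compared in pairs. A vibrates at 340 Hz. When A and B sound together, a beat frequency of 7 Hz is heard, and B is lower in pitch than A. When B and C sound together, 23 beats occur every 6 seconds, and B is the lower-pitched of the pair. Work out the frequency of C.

336.8333 Hz

B is below A, so f_B = 340 − 7 = 333 Hz.
B–C: Beat frequency = 23/6 = 3.8333 Hz.
C is above B, so f_C = 333 + 3.8333 = 336.8333 Hz.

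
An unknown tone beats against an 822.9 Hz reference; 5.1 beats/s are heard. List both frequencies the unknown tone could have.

817.8 Hz or 828 Hz

|f − 822.9| = 5.1, so f = 822.9 ± 5.1.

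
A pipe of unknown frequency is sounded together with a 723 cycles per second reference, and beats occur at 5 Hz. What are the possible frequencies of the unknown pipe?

718 Hz or 728 Hz

|f − 723| = 5, so f = 723 ± 5.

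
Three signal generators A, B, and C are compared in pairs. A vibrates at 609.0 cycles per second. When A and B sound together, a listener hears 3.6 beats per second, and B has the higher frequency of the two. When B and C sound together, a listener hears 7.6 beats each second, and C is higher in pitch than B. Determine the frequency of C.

620.2 Hz

B is above A, so f_B = 609.0 + 3.6 = 612.6 Hz.
C is above B, so f_C = 612.6 + 7.6 = 620.2 Hz.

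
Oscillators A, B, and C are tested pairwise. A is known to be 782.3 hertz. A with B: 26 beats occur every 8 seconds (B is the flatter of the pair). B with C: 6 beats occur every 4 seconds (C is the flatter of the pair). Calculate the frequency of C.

A–B: Beat frequency = 26/8 = 3.25 Hz.
B is below A, so f_B = 782.3 − 3.25 = 779.05 Hz.
B–C: Beat frequency = 6/4 = 1.5 Hz.
C is below B, so f_C = 779.05 − 1.5 = 777.55 Hz.

777.55 Hz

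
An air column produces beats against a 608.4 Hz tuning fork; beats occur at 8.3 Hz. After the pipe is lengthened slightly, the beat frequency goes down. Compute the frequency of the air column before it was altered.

616.7 Hz

|f − 608.4| = 8.3, so the air column was at either 600.1 Hz or 616.7 Hz.
A longer pipe has a lower fundamental; the adjustment lowers the air column's frequency.
The beat rate fell, so the adjustment moved the air column toward 608.4 Hz — it must have started above the reference.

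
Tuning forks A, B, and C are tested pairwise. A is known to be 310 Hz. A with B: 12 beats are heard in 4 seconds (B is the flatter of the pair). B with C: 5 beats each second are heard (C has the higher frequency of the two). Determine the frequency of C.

312 Hz

A–B: Beat frequency = 12/4 = 3 Hz.
B is below A, so f_B = 310 − 3 = 307 Hz.
C is above B, so f_C = 307 + 5 = 312 Hz.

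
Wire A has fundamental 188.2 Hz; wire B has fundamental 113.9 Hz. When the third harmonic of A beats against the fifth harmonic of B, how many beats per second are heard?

Third harmonic of the first: 3·188.2 = 564.6 Hz.
Fifth harmonic of the second: 5·113.9 = 569.5 Hz.
f_beat = |564.6 − 569.5| = 4.9 Hz.

4.9 Hz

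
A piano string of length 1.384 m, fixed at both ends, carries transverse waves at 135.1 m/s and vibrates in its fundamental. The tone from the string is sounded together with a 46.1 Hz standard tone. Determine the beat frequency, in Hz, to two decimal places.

2.71 Hz

For a string fixed at both ends, f_n = n·v/(2L) = 1·135.1/(2·1.384) = 48.8078 Hz.
f_beat = |48.8078 − 46.1| = 2.71 Hz.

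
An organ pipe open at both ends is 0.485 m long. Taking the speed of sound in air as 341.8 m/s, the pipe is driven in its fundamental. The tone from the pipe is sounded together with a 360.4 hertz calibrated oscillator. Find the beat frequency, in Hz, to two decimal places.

8.03 Hz

Open pipe: f_n = n·v/(2L) = 1·341.8/(2·0.485) = 352.3711 Hz.
f_beat = |352.3711 − 360.4| = 8.03 Hz.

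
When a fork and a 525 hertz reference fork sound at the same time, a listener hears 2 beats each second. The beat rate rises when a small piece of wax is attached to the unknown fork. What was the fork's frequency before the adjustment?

|f − 525| = 2, so the fork was at either 523 Hz or 527 Hz.
Loading a fork with wax lowers its frequency; the adjustment lowers the fork's frequency.
The beat rate rose, so the adjustment moved the fork further from 525 Hz — it was already below the reference.

523 Hz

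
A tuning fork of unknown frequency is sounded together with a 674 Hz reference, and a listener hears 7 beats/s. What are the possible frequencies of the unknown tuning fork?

667 Hz or 681 Hz

|f − 674| = 7, so f = 674 ± 7.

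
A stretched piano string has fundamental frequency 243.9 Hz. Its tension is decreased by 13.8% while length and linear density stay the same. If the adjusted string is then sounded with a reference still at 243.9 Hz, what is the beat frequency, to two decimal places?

17.45 Hz

For a string, f ∝ √T, so the new frequency is 243.9·√0.862 = 226.4464 Hz.
f_beat = |226.4464 − 243.9| = 17.45 Hz.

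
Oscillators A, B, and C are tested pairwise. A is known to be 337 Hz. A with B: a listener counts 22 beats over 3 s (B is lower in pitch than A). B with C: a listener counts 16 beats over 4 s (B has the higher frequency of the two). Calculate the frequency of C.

325.6667 Hz

A–B: Beat frequency = 22/3 = 7.3333 Hz.
B is below A, so f_B = 337 − 7.3333 = 329.6667 Hz.
B–C: Beat frequency = 16/4 = 4 Hz.
C is below B, so f_C = 329.6667 − 4 = 325.6667 Hz.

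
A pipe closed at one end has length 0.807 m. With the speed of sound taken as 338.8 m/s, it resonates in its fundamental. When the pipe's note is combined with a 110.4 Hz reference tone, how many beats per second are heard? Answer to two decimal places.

Closed pipe (odd harmonics): f_n = n·v/(4L) = 1·338.8/(4·0.807) = 104.9566 Hz.
f_beat = |104.9566 − 110.4| = 5.44 Hz.

5.44 Hz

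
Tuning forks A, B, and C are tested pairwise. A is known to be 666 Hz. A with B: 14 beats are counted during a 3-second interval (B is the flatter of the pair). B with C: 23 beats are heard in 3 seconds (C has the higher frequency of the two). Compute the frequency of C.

669 Hz

A–B: Beat frequency = 14/3 = 4.6667 Hz.
B is below A, so f_B = 666 − 4.6667 = 661.3333 Hz.
B–C: Beat frequency = 23/3 = 7.6667 Hz.
C is above B, so f_C = 661.3333 + 7.6667 = 669 Hz.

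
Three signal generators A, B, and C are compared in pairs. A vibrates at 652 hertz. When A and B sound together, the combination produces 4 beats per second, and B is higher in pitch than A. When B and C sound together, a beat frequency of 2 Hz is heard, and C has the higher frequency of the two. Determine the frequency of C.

658 Hz

B is above A, so f_B = 652 + 4 = 656 Hz.
C is above B, so f_C = 656 + 2 = 658 Hz.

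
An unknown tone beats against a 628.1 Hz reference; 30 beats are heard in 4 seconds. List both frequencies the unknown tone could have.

620.6 Hz or 635.6 Hz

Beat frequency = 30/4 = 7.5 Hz.
|f − 628.1| = 7.5, so f = 628.1 ± 7.5.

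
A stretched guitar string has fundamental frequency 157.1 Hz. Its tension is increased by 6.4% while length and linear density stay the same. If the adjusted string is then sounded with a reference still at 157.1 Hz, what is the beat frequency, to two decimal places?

For a string, f ∝ √T, so the new frequency is 157.1·√1.064 = 162.0492 Hz.
f_beat = |162.0492 − 157.1| = 4.95 Hz.

4.95 Hz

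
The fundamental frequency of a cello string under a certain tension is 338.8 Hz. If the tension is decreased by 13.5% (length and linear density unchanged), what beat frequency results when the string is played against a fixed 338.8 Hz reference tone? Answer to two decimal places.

23.70 Hz

For a string, f ∝ √T, so the new frequency is 338.8·√0.865 = 315.1022 Hz.
f_beat = |315.1022 − 338.8| = 23.70 Hz.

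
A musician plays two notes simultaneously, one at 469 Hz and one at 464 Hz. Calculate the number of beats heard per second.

5 Hz

The beat frequency equals the magnitude of the frequency difference.
|469 − 464| = 5 Hz.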